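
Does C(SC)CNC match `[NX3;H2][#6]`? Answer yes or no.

The pattern [NX3;H2][#6] describes a trivalent nitrogen with two H attached to carbon — a primary amine.
The closest candidate here is an N-methylamino group (-NHCH3), but the nitrogen bears two carbons and only one H (H1), not H2. No other fragment satisfies the full query, so there is no match.

No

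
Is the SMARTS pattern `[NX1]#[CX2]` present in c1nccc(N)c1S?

The pattern [NX1]#[CX2] describes a nitrogen triple-bonded to a two-connected carbon — a nitrile.
The closest candidate here is a primary amino group (-NH2), but the nitrogen is NX3 (three connections), not NX1 triple-bonded. No other fragment satisfies the full query, so there is no match.

No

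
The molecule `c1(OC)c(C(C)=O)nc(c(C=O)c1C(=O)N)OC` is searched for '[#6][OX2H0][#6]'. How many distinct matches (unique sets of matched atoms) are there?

[#6][OX2H0][#6] is the SMARTS for an ether: an aliphatic oxygen bridging two carbons with no H on the oxygen.
The molecule carries 2 separate instances of a methoxy ether (-OCH3) meeting every constraint; each maps to a distinct set of atoms, giving 2 matches.

2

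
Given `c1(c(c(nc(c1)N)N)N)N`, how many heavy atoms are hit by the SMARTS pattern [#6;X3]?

5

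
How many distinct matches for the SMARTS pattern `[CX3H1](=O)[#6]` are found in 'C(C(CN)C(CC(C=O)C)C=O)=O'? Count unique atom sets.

3

[CX3H1](=O)[#6] is the SMARTS for an aldehyde: an sp2 carbon with one H, double-bonded to O and single-bonded to carbon.
The molecule carries 3 separate instances of an aldehyde (-CHO) meeting every constraint; each maps to a distinct set of atoms, giving 3 matches.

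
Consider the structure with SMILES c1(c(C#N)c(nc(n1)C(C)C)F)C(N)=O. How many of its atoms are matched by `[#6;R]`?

4

The query [#6;R] means: carbon that is part of a ring.
Check the 15 heavy atoms by environment: 2× n (aromatic, in 6-ring) → no; 4× c (aromatic, in 6-ring) → match; 5× C (acyclic) → no; 2× N (acyclic) → no; 1× F (acyclic) → no; 1× O (acyclic) → no.
That gives 4 matching atoms.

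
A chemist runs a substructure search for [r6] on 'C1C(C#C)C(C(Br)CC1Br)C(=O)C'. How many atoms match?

6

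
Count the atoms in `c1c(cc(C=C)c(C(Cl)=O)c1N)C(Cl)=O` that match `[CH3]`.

The query [CH3] means: aliphatic carbon with exactly three hydrogens.
Check the 15 heavy atoms by environment: 4× c (aromatic, H0) → no; 2× c (aromatic, H1) → no; 1× C (H1) → no; 1× C (H2) → no; 2× C (H0) → no; 2× O (H0) → no; 2× Cl (H0) → no; 1× N (H2) → no.
No environment satisfies the query, so 0 matching atoms.

0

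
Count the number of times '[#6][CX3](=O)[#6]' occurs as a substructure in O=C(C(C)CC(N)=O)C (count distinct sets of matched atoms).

[#6][CX3](=O)[#6] is the SMARTS for a ketone: a carbonyl carbon (no H) flanked by two carbons.
Exactly one fragment in the molecule meets all constraints, giving 1 match.

1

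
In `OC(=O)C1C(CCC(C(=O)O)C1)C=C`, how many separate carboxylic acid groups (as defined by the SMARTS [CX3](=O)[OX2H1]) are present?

[CX3](=O)[OX2H1] is the SMARTS for a carboxylic acid: an sp2 carbon double-bonded to O and single-bonded to an -OH oxygen.
The molecule carries 2 separate instances of a carboxylic acid group (-C(=O)OH) meeting every constraint; each maps to a distinct set of atoms, giving 2 matches.

2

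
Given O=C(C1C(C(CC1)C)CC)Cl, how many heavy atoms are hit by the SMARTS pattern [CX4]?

8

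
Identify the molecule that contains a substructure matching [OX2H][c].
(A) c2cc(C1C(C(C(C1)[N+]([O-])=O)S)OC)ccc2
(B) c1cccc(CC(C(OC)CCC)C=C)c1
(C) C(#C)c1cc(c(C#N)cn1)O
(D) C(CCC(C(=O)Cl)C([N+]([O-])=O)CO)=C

C

[OX2H][c] describes a hydroxyl oxygen attached to an aromatic carbon (a phenol).
(A) has a methoxy ether (-OCH3) but the oxygen has H0, not H1.
(B) has a methoxy ether (-OCH3) but the oxygen has H0, not H1.
(C) contains a hydroxyl group (-OH), which satisfies every atom and bond constraint.
(D) has a hydroxyl group (-OH) but the -OH is on an aliphatic carbon, not an aromatic c.
So the answer is (C).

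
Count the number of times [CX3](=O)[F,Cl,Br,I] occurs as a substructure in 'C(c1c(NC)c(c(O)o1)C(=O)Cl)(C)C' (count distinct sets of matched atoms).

1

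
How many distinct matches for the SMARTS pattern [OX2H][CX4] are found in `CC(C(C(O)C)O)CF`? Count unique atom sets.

2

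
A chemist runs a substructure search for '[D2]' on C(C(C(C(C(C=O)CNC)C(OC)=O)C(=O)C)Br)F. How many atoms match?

The query [D2] means: atom with exactly two heavy-atom neighbours.
Check the 19 heavy atoms by environment: 3× C (D2) → match; 6× C (D3) → no; 1× N (D2) → match; 3× C (D1) → no; 3× O (D1) → no; 1× O (D2) → match; 1× F (D1) → no; 1× Br (D1) → no.
Summing the matching environments: 3 + 1 + 1 = 5 matching atoms.

5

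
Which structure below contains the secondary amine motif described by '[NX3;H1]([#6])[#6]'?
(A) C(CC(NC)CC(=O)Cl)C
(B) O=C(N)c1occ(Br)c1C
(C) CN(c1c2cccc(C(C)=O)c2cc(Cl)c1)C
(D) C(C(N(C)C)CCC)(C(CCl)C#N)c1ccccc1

[NX3;H1]([#6])[#6] describes a trivalent nitrogen with one H, bonded to two carbons (a secondary amine).
(A) contains an N-methylamino group (-NHCH3), which satisfies every atom and bond constraint.
(B) has a primary amide (-C(=O)NH2) but the -C(=O)NH2 nitrogen has H2, not H1.
(C) has a dimethylamino group (-N(CH3)2) but the nitrogen has H0, not H1.
(D) has a dimethylamino group (-N(CH3)2) but the nitrogen has H0, not H1.
So the answer is (A).

A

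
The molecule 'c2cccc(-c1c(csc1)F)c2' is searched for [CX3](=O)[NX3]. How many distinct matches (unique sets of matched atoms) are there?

0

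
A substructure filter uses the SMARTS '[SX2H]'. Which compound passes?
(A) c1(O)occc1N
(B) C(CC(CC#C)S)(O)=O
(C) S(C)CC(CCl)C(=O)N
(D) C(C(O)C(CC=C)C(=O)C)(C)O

B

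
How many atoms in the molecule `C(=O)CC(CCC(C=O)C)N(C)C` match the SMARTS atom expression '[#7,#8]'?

The query [#7,#8] means: nitrogen or oxygen (comma = OR).
Check the 13 heavy atoms by environment: 10× C → no; 2× O → match; 1× N → match.
Summing the matching environments: 2 + 1 = 3 matching atoms.

3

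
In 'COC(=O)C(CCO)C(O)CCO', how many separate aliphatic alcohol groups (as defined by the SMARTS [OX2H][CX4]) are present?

[OX2H][CX4] is the SMARTS for an aliphatic alcohol: a hydroxyl oxygen bound to an sp3 (X4) carbon.
The molecule carries 3 separate instances of a hydroxyl group (-OH) meeting every constraint; each maps to a distinct set of atoms, giving 3 matches.

3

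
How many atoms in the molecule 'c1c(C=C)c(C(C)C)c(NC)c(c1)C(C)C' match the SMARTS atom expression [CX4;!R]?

The query [CX4;!R] means: aliphatic carbon with four total connections, not in a ring.
Check the 16 heavy atoms by environment: 6× c (aromatic, X3, in 6-ring) → no; 2× C (X3, acyclic) → no; 1× N (X3, acyclic) → no; 7× C (X4, acyclic) → match.
That gives 7 matching atoms.

7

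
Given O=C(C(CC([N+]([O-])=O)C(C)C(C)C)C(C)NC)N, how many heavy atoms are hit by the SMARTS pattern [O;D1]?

Check the 18 heavy atoms by environment: 5× C (D1) → no; 6× C (D3) → no; 1× C (D2) → no; 1× N (charge +1, D3) → no; 1× O (charge -1, D1) → match; 2× O (D1) → match; 1× N (D2) → no; 1× N (D1) → no.
Summing the matching environments: 1 + 2 = 3 matching atoms.

3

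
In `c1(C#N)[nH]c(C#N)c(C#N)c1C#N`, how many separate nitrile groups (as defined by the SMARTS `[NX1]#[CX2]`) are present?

4

[NX1]#[CX2] is the SMARTS for a nitrile: a nitrogen triple-bonded to a two-connected carbon.
The molecule carries 4 separate instances of a nitrile (-C#N) meeting every constraint; each maps to a distinct set of atoms, giving 4 matches.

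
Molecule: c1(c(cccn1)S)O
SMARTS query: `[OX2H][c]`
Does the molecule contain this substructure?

Yes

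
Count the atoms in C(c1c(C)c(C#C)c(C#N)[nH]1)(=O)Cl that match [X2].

The query [X2] means: any atom with exactly two total connections (bonds + H).
Check the 13 heavy atoms by environment: 1× n (aromatic, X3) → no; 4× c (aromatic, X3) → no; 1× C (X3) → no; 1× O (X1) → no; 1× Cl (X1) → no; 3× C (X2) → match; 1× N (X1) → no; 1× C (X4) → no.
That gives 3 matching atoms.

3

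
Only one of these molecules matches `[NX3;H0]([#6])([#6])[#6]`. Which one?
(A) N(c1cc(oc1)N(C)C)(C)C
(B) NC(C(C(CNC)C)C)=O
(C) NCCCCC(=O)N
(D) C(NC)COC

A

[NX3;H0]([#6])([#6])[#6] describes a trivalent nitrogen with no H, bonded to three carbons (a tertiary amine).
(A) contains a dimethylamino group (-N(CH3)2), which satisfies every atom and bond constraint.
(B) has a primary amide (-C(=O)NH2) but the amide nitrogen has H2 and only one carbon neighbour.
(C) has a primary amino group (-NH2) but the nitrogen has H2, not H0 with three carbons.
(D) has an N-methylamino group (-NHCH3) but the nitrogen still has one H (H1), not H0.
So the answer is (A).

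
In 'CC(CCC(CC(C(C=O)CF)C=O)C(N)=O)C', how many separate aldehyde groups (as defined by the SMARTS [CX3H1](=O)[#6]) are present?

[CX3H1](=O)[#6] is the SMARTS for an aldehyde: an sp2 carbon with one H, double-bonded to O and single-bonded to carbon.
The molecule carries 2 separate instances of an aldehyde (-CHO) meeting every constraint; each maps to a distinct set of atoms, giving 2 matches.

2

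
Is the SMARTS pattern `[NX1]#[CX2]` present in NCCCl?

No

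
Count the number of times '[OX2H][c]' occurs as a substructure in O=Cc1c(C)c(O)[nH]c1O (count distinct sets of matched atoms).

2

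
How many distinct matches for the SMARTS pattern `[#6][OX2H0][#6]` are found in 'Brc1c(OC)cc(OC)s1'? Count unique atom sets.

2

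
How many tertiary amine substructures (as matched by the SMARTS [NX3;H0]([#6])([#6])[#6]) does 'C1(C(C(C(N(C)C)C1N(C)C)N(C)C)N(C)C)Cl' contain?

4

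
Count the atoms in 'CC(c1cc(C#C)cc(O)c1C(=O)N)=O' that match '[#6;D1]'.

2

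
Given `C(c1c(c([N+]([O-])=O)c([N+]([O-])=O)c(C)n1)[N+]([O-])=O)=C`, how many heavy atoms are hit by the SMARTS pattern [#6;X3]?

7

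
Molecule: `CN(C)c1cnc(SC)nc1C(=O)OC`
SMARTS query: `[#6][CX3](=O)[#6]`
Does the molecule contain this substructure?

No

The pattern [#6][CX3](=O)[#6] describes a carbonyl carbon (no H) flanked by two carbons — a ketone.
The closest candidate here is a methyl-ester group (-C(=O)OCH3), but one neighbour of the carbonyl carbon is O, not C. No other fragment satisfies the full query, so there is no match.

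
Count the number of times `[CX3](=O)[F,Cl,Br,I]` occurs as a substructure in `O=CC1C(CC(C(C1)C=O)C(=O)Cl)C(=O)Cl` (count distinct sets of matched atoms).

2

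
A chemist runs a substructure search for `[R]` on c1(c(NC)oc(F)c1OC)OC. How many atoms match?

5

Check the 12 heavy atoms by environment: 1× o (aromatic, in 5-ring) → match; 4× c (aromatic, in 5-ring) → match; 1× F (acyclic) → no; 2× O (acyclic) → no; 3× C (acyclic) → no; 1× N (acyclic) → no.
Summing the matching environments: 1 + 4 = 5 matching atoms.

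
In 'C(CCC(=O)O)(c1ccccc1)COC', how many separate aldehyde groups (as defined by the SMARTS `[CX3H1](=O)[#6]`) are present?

[CX3H1](=O)[#6] is the SMARTS for an aldehyde: an sp2 carbon with one H, double-bonded to O and single-bonded to carbon.
The molecule has a carboxylic acid group (-C(=O)OH), but the carbonyl carbon has H0 and is bonded to O, not H1; nothing else fits, so there are 0 matches.

0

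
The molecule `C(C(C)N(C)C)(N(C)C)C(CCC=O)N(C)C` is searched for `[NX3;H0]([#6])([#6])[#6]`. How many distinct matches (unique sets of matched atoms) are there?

3

[NX3;H0]([#6])([#6])[#6] is the SMARTS for a tertiary amine: a trivalent nitrogen with no H, bonded to three carbons.
The molecule carries 3 separate instances of a dimethylamino group (-N(CH3)2) meeting every constraint; each maps to a distinct set of atoms, giving 3 matches.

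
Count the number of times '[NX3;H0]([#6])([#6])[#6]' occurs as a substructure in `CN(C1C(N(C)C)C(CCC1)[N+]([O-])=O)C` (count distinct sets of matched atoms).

2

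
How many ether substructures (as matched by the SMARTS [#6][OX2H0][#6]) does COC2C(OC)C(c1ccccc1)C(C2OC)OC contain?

4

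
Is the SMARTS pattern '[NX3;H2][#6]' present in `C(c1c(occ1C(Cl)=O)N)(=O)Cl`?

Yes

The pattern [NX3;H2][#6] describes a trivalent nitrogen with two H attached to carbon — a primary amine.
The molecule carries a primary amino group (-NH2), whose atoms satisfy every constraint of the query, so the pattern matches.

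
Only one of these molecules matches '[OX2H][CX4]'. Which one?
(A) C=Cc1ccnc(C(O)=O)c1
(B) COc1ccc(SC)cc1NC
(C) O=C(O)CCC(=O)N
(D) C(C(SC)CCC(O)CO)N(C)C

[OX2H][CX4] describes a hydroxyl oxygen bound to an sp3 (X4) carbon (an aliphatic alcohol).
(A) has a carboxylic acid group (-C(=O)OH) but the -OH is on a CX3 carbonyl carbon, not a CX4 carbon.
(B) has a methoxy ether (-OCH3) but the oxygen has H0 (ether), not H1.
(C) has a carboxylic acid group (-C(=O)OH) but the -OH is on a CX3 carbonyl carbon, not a CX4 carbon.
(D) contains a hydroxyl group (-OH), which satisfies every atom and bond constraint.
So the answer is (D).

D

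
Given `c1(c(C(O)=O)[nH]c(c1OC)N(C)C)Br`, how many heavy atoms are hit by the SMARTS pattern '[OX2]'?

The query [OX2] means: aliphatic oxygen with two total connections — ether, hydroxyl, or ester single-bond O.
Check the 14 heavy atoms by environment: 1× n (aromatic, X3) → no; 4× c (aromatic, X3) → no; 2× O (X2) → match; 3× C (X4) → no; 1× Br (X1) → no; 1× C (X3) → no; 1× O (X1) → no; 1× N (X3) → no.
That gives 2 matching atoms.

2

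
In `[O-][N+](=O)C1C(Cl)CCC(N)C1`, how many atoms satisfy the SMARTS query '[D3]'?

4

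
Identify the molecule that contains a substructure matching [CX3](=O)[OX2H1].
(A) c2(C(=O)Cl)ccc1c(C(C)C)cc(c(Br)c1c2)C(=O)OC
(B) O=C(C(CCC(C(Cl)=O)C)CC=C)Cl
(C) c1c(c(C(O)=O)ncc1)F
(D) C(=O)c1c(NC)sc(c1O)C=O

[CX3](=O)[OX2H1] describes an sp2 carbon double-bonded to O and single-bonded to an -OH oxygen (a carboxylic acid).
(A) has an acyl chloride (-C(=O)Cl) but the carbonyl is bonded to Cl, not to an -OH oxygen.
(B) has an acyl chloride (-C(=O)Cl) but the carbonyl is bonded to Cl, not to an -OH oxygen.
(C) contains a carboxylic acid group (-C(=O)OH), which satisfies every atom and bond constraint.
(D) has an aldehyde (-CHO) but there is no singly-bonded oxygen on the carbonyl carbon.
So the answer is (C).

C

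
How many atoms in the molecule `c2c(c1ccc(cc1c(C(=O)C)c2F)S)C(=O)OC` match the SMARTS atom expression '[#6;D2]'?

Check the 19 heavy atoms by environment: 6× c (aromatic, D3) → no; 4× c (aromatic, D2) → match; 1× S (D1) → no; 2× C (D3) → no; 2× O (D1) → no; 1× O (D2) → no; 2× C (D1) → no; 1× F (D1) → no.
That gives 4 matching atoms.

4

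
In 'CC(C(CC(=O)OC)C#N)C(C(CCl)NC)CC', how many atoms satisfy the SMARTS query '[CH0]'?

2

The query [CH0] means: aliphatic carbon with no attached hydrogen.
Check the 18 heavy atoms by environment: 3× C (H2) → no; 4× C (H1) → no; 4× C (H3) → no; 2× C (H0) → match; 2× O (H0) → no; 1× N (H1) → no; 1× Cl (H0) → no; 1× N (H0) → no.
That gives 2 matching atoms.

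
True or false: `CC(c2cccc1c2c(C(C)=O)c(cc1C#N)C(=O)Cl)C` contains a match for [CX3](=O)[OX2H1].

False

The pattern [CX3](=O)[OX2H1] describes an sp2 carbon double-bonded to O and single-bonded to an -OH oxygen — a carboxylic acid.
The closest candidate here is an acyl chloride (-C(=O)Cl), but the carbonyl is bonded to Cl, not to an -OH oxygen. No other fragment satisfies the full query, so there is no match.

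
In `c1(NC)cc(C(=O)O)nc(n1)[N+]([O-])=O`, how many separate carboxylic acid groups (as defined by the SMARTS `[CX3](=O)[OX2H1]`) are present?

[CX3](=O)[OX2H1] is the SMARTS for a carboxylic acid: an sp2 carbon double-bonded to O and single-bonded to an -OH oxygen.
Exactly one fragment in the molecule meets all constraints, giving 1 match.

1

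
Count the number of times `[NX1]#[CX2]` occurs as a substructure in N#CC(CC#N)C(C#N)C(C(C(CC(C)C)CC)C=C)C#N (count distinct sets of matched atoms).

[NX1]#[CX2] is the SMARTS for a nitrile: a nitrogen triple-bonded to a two-connected carbon.
The molecule carries 4 separate instances of a nitrile (-C#N) meeting every constraint; each maps to a distinct set of atoms, giving 4 matches.

4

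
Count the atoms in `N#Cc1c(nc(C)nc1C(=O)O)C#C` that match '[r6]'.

6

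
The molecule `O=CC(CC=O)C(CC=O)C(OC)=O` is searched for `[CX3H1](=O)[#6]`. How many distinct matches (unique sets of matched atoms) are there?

3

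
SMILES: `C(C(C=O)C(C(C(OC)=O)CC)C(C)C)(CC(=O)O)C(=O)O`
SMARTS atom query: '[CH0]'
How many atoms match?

3

Check the 22 heavy atoms by environment: 2× C (H2) → no; 6× C (H1) → no; 3× C (H0) → match; 5× O (H0) → no; 2× O (H1) → no; 4× C (H3) → no.
That gives 3 matching atoms.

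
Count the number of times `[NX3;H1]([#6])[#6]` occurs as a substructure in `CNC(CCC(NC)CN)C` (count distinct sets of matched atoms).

2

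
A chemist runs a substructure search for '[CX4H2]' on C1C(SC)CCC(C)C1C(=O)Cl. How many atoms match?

Check the 12 heavy atoms by environment: 3× C (H2, X4) → match; 3× C (H1, X4) → no; 1× S (H0, X2) → no; 2× C (H3, X4) → no; 1× C (H0, X3) → no; 1× O (H0, X1) → no; 1× Cl (H0, X1) → no.
That gives 3 matching atoms.

3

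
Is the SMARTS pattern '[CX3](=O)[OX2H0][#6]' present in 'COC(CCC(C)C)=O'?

The pattern [CX3](=O)[OX2H0][#6] describes a carbonyl carbon bonded to an oxygen that is itself bonded to carbon (no H on that O) — an ester.
The molecule carries a methyl-ester group (-C(=O)OCH3), whose atoms satisfy every constraint of the query, so the pattern matches.

Yes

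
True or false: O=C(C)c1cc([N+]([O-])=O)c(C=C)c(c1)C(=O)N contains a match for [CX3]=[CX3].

True

The pattern [CX3]=[CX3] describes a non-aromatic C=C double bond between two sp2 carbons — an alkene.
The molecule carries a vinyl group (-CH=CH2), whose atoms satisfy every constraint of the query, so the pattern matches.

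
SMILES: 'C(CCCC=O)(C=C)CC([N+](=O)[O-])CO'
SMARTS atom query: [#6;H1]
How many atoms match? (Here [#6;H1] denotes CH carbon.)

4

The query [#6;H1] means: any carbon bearing exactly one hydrogen.
Check the 15 heavy atoms by environment: 6× C (H2) → no; 4× C (H1) → match; 1× O (H1) → no; 1× N (charge +1, H0) → no; 1× O (charge -1, H0) → no; 2× O (H0) → no.
That gives 4 matching atoms.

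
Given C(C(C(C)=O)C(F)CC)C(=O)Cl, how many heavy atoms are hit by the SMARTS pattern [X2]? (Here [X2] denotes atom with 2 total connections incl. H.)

0

The query [X2] means: any atom with exactly two total connections (bonds + H).
Check the 12 heavy atoms by environment: 6× C (X4) → no; 1× F (X1) → no; 2× C (X3) → no; 2× O (X1) → no; 1× Cl (X1) → no.
No environment satisfies the query, so 0 matching atoms.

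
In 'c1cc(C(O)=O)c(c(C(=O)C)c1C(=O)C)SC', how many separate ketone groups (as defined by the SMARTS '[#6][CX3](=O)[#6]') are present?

2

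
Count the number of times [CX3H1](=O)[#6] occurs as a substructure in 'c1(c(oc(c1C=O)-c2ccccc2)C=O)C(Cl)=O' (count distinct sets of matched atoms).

[CX3H1](=O)[#6] is the SMARTS for an aldehyde: an sp2 carbon with one H, double-bonded to O and single-bonded to carbon.
The molecule carries 2 separate instances of an aldehyde (-CHO) meeting every constraint; each maps to a distinct set of atoms, giving 2 matches.

2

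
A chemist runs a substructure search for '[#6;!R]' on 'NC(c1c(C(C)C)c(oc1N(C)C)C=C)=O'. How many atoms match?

8

Check the 16 heavy atoms by environment: 1× o (aromatic, in 5-ring) → no; 4× c (aromatic, in 5-ring) → no; 8× C (acyclic) → match; 1× O (acyclic) → no; 2× N (acyclic) → no.
That gives 8 matching atoms.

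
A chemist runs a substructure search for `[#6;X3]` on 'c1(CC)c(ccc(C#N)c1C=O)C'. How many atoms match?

7

The query [#6;X3] means: any carbon (aromatic or not) with three total connections.
Check the 13 heavy atoms by environment: 6× c (aromatic, X3) → match; 1× C (X2) → no; 1× N (X1) → no; 3× C (X4) → no; 1× C (X3) → match; 1× O (X1) → no.
Summing the matching environments: 6 + 1 = 7 matching atoms.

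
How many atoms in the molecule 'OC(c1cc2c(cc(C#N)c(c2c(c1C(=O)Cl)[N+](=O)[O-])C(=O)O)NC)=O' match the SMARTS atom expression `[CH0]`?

4

Check the 26 heavy atoms by environment: 8× c (aromatic, H0) → no; 2× c (aromatic, H1) → no; 4× C (H0) → match; 4× O (H0) → no; 1× Cl (H0) → no; 2× O (H1) → no; 1× N (H0) → no; 1× N (charge +1, H0) → no; 1× O (charge -1, H0) → no; 1× N (H1) → no; 1× C (H3) → no.
That gives 4 matching atoms.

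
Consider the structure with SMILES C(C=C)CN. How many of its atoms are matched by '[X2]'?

0

The query [X2] means: any atom with exactly two total connections (bonds + H).
Check the 5 heavy atoms by environment: 2× C (X4) → no; 2× C (X3) → no; 1× N (X3) → no.
No environment satisfies the query, so 0 matching atoms.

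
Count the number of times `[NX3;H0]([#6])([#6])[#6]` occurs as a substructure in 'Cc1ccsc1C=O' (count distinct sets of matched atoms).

0

[NX3;H0]([#6])([#6])[#6] is the SMARTS for a tertiary amine: a trivalent nitrogen with no H, bonded to three carbons.
No fragment in the molecule satisfies every constraint, giving 0 matches.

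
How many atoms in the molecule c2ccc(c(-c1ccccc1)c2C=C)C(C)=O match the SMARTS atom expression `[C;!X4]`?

3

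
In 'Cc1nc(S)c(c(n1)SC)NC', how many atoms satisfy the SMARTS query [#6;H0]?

4

Check the 12 heavy atoms by environment: 2× n (aromatic, H0) → no; 4× c (aromatic, H0) → match; 1× S (H0) → no; 3× C (H3) → no; 1× S (H1) → no; 1× N (H1) → no.
That gives 4 matching atoms.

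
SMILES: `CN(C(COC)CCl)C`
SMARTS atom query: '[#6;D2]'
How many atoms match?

The query [#6;D2] means: any carbon bonded to exactly two heavy atoms.
Check the 9 heavy atoms by environment: 2× C (D2) → match; 1× C (D3) → no; 1× O (D2) → no; 3× C (D1) → no; 1× Cl (D1) → no; 1× N (D3) → no.
That gives 2 matching atoms.

2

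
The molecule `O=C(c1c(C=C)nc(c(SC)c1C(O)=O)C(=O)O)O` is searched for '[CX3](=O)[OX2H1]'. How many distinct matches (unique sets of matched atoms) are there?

[CX3](=O)[OX2H1] is the SMARTS for a carboxylic acid: an sp2 carbon double-bonded to O and single-bonded to an -OH oxygen.
The molecule carries 3 separate instances of a carboxylic acid group (-C(=O)OH) meeting every constraint; each maps to a distinct set of atoms, giving 3 matches.

3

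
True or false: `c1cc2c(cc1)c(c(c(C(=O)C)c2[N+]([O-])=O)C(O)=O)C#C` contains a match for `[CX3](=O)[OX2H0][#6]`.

The pattern [CX3](=O)[OX2H0][#6] describes a carbonyl carbon bonded to an oxygen that is itself bonded to carbon (no H on that O) — an ester.
The closest candidate here is a carboxylic acid group (-C(=O)OH), but the singly-bonded O carries H (OX2H1, not H0). No other fragment satisfies the full query, so there is no match.

False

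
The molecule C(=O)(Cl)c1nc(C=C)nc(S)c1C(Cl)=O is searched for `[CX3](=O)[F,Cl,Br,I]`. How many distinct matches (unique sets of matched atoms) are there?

[CX3](=O)[F,Cl,Br,I] is the SMARTS for an acyl halide: a carbonyl carbon bonded to a halogen.
The molecule carries 2 separate instances of an acyl chloride (-C(=O)Cl) meeting every constraint; each maps to a distinct set of atoms, giving 2 matches.

2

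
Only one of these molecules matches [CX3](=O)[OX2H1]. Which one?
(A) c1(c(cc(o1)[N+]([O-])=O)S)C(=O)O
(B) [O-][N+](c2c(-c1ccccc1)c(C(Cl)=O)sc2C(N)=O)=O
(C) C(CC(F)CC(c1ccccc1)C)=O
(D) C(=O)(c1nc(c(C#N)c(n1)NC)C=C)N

A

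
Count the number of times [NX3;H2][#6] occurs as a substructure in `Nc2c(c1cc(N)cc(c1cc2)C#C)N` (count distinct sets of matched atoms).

3

[NX3;H2][#6] is the SMARTS for a primary amine: a trivalent nitrogen with two H attached to carbon.
The molecule carries 3 separate instances of a primary amino group (-NH2) meeting every constraint; each maps to a distinct set of atoms, giving 3 matches.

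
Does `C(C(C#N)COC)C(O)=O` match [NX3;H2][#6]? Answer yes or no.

No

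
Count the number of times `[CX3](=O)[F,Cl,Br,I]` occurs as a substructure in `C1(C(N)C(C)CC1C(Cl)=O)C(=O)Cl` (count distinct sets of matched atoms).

[CX3](=O)[F,Cl,Br,I] is the SMARTS for an acyl halide: a carbonyl carbon bonded to a halogen.
The molecule carries 2 separate instances of an acyl chloride (-C(=O)Cl) meeting every constraint; each maps to a distinct set of atoms, giving 2 matches.

2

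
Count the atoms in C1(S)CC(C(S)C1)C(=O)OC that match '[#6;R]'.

The query [#6;R] means: carbon that is part of a ring.
Check the 11 heavy atoms by environment: 5× C (in 5-ring) → match; 2× C (acyclic) → no; 2× O (acyclic) → no; 2× S (acyclic) → no.
That gives 5 matching atoms.

5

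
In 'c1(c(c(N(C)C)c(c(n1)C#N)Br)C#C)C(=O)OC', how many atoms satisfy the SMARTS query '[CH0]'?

3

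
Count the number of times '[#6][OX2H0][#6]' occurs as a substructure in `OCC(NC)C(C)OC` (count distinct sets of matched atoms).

1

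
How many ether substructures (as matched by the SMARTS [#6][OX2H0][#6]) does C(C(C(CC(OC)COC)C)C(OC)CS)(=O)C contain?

3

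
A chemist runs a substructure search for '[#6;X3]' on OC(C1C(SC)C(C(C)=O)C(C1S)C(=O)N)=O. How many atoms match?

3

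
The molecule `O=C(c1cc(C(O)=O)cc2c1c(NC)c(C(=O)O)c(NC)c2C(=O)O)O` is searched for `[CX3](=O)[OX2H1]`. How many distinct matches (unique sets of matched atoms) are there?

4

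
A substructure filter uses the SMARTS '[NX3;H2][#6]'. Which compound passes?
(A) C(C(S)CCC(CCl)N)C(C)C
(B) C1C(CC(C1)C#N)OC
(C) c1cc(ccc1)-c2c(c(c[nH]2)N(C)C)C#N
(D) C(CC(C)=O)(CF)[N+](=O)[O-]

A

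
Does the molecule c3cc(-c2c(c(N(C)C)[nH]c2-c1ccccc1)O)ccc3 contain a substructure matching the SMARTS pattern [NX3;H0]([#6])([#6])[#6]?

Yes

The pattern [NX3;H0]([#6])([#6])[#6] describes a trivalent nitrogen with no H, bonded to three carbons — a tertiary amine.
The molecule carries a dimethylamino group (-N(CH3)2), whose atoms satisfy every constraint of the query, so the pattern matches.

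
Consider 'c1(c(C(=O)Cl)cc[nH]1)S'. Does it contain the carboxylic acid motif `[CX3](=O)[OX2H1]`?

The pattern [CX3](=O)[OX2H1] describes an sp2 carbon double-bonded to O and single-bonded to an -OH oxygen — a carboxylic acid.
The closest candidate here is an acyl chloride (-C(=O)Cl), but the carbonyl is bonded to Cl, not to an -OH oxygen. No other fragment satisfies the full query, so there is no match.

No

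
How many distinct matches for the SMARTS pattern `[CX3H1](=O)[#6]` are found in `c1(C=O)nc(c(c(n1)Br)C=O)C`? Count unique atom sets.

[CX3H1](=O)[#6] is the SMARTS for an aldehyde: an sp2 carbon with one H, double-bonded to O and single-bonded to carbon.
The molecule carries 2 separate instances of an aldehyde (-CHO) meeting every constraint; each maps to a distinct set of atoms, giving 2 matches.

2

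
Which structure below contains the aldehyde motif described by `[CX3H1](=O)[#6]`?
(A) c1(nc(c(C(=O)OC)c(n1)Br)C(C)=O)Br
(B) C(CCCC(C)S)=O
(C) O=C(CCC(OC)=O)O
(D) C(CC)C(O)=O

B

[CX3H1](=O)[#6] describes an sp2 carbon with one H, double-bonded to O and single-bonded to carbon (an aldehyde).
(A) has an acetyl/ketone group (-C(=O)CH3) but the carbonyl carbon has H0 (two carbon neighbours), not H1.
(B) contains an aldehyde (-CHO), which satisfies every atom and bond constraint.
(C) has a methyl-ester group (-C(=O)OCH3) but the carbonyl carbon has H0, not H1.
(D) has a carboxylic acid group (-C(=O)OH) but the carbonyl carbon has H0 and is bonded to O, not H1.
So the answer is (B).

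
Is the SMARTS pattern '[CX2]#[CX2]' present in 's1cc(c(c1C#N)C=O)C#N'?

The pattern [CX2]#[CX2] describes a carbon-carbon triple bond — an alkyne.
The closest candidate here is a nitrile (-C#N), but the triple bond is C#N, not C#C. No other fragment satisfies the full query, so there is no match.

No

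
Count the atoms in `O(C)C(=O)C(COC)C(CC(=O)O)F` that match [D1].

The query [D1] means: atom with exactly one heavy-atom neighbour (degree 1).
Check the 14 heavy atoms by environment: 2× C (D2) → no; 4× C (D3) → no; 3× O (D1) → match; 2× O (D2) → no; 2× C (D1) → match; 1× F (D1) → match.
Summing the matching environments: 3 + 2 + 1 = 6 matching atoms.

6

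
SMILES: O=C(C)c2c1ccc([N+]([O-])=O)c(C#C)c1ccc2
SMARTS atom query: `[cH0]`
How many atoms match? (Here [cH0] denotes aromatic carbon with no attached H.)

Check the 18 heavy atoms by environment: 5× c (aromatic, H0) → match; 5× c (aromatic, H1) → no; 1× N (charge +1, H0) → no; 1× O (charge -1, H0) → no; 2× O (H0) → no; 2× C (H0) → no; 1× C (H1) → no; 1× C (H3) → no.
That gives 5 matching atoms.

5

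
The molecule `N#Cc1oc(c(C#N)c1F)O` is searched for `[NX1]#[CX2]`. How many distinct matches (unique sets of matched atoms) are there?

2

[NX1]#[CX2] is the SMARTS for a nitrile: a nitrogen triple-bonded to a two-connected carbon.
The molecule carries 2 separate instances of a nitrile (-C#N) meeting every constraint; each maps to a distinct set of atoms, giving 2 matches.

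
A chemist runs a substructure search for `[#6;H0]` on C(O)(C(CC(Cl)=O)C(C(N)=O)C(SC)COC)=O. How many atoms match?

3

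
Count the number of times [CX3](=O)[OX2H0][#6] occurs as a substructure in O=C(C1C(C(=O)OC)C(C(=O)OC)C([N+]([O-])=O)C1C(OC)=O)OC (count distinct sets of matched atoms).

[CX3](=O)[OX2H0][#6] is the SMARTS for an ester: a carbonyl carbon bonded to an oxygen that is itself bonded to carbon (no H on that O).
The molecule carries 4 separate instances of a methyl-ester group (-C(=O)OCH3) meeting every constraint; each maps to a distinct set of atoms, giving 4 matches.

4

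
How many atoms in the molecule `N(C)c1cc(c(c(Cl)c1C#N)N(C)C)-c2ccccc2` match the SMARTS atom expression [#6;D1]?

Check the 20 heavy atoms by environment: 6× c (aromatic, D2) → no; 6× c (aromatic, D3) → no; 1× Cl (D1) → no; 1× C (D2) → no; 1× N (D1) → no; 1× N (D2) → no; 3× C (D1) → match; 1× N (D3) → no.
That gives 3 matching atoms.

3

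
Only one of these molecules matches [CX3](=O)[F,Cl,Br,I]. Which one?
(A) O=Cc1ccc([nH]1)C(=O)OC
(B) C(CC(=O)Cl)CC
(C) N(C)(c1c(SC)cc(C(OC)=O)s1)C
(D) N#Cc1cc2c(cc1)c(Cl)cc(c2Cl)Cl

[CX3](=O)[F,Cl,Br,I] describes a carbonyl carbon bonded to a halogen (an acyl halide).
(A) has a methyl-ester group (-C(=O)OCH3) but the carbonyl is bonded to -O-C, not to a halogen.
(B) contains an acyl chloride (-C(=O)Cl), which satisfies every atom and bond constraint.
(C) has a methyl-ester group (-C(=O)OCH3) but the carbonyl is bonded to -O-C, not to a halogen.
(D) has a chloro substituent but the Cl is not on a carbonyl carbon.
So the answer is (B).

B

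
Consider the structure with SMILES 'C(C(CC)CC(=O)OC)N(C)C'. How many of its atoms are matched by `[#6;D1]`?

The query [#6;D1] means: carbon bonded to exactly one heavy atom.
Check the 12 heavy atoms by environment: 3× C (D2) → no; 2× C (D3) → no; 4× C (D1) → match; 1× N (D3) → no; 1× O (D1) → no; 1× O (D2) → no.
That gives 4 matching atoms.

4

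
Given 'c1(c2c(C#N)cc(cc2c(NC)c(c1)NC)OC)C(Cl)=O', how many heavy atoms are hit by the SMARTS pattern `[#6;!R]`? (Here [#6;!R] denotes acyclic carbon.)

5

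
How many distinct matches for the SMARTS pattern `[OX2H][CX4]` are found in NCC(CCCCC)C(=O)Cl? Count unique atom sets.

[OX2H][CX4] is the SMARTS for an aliphatic alcohol: a hydroxyl oxygen bound to an sp3 (X4) carbon.
No fragment in the molecule satisfies every constraint, giving 0 matches.

0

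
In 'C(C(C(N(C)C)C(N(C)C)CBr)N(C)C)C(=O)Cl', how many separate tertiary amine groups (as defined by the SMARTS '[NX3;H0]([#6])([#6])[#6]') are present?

3

[NX3;H0]([#6])([#6])[#6] is the SMARTS for a tertiary amine: a trivalent nitrogen with no H, bonded to three carbons.
The molecule carries 3 separate instances of a dimethylamino group (-N(CH3)2) meeting every constraint; each maps to a distinct set of atoms, giving 3 matches.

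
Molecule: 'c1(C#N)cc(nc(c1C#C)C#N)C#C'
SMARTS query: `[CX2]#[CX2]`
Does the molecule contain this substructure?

Yes

The pattern [CX2]#[CX2] describes a carbon-carbon triple bond — an alkyne.
The molecule carries an ethynyl group (-C#CH), whose atoms satisfy every constraint of the query, so the pattern matches.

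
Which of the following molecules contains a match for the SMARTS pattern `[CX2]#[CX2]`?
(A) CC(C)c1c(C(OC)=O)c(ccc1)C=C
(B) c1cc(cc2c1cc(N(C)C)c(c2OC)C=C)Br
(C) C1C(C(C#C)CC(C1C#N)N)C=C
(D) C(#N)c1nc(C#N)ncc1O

C

[CX2]#[CX2] describes a carbon-carbon triple bond (an alkyne).
(A) has a vinyl group (-CH=CH2) but the C=C is a double bond; both carbons are CX3, not CX2.
(B) has a vinyl group (-CH=CH2) but the C=C is a double bond; both carbons are CX3, not CX2.
(C) contains an ethynyl group (-C#CH), which satisfies every atom and bond constraint.
(D) has a nitrile (-C#N) but the triple bond is C#N, not C#C.
So the answer is (C).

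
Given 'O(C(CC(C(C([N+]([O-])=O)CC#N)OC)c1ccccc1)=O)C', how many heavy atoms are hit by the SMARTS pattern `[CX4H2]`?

The query [CX4H2] means: sp3 carbon (X4) with exactly two hydrogens.
Check the 22 heavy atoms by environment: 2× C (H2, X4) → match; 3× C (H1, X4) → no; 1× C (H0, X2) → no; 1× N (H0, X1) → no; 1× c (aromatic, H0, X3) → no; 5× c (aromatic, H1, X3) → no; 1× C (H0, X3) → no; 2× O (H0, X1) → no; 2× O (H0, X2) → no; 2× C (H3, X4) → no; 1× N (charge +1, H0, X3) → no; 1× O (charge -1, H0, X1) → no.
That gives 2 matching atoms.

2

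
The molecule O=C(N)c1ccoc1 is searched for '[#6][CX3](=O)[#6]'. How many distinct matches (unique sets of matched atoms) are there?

[#6][CX3](=O)[#6] is the SMARTS for a ketone: a carbonyl carbon (no H) flanked by two carbons.
The molecule has a primary amide (-C(=O)NH2), but one neighbour of the carbonyl carbon is N, not C; nothing else fits, so there are 0 matches.

0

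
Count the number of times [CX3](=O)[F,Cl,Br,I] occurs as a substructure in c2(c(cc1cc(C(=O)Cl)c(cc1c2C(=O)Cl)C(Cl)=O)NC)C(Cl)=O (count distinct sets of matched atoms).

4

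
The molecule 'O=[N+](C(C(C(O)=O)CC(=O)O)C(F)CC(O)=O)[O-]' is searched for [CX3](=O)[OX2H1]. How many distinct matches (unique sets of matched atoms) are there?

3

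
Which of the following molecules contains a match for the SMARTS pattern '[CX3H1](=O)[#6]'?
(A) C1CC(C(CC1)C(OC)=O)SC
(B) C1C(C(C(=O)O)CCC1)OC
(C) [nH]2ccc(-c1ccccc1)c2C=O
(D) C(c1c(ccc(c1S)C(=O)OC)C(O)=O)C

C

[CX3H1](=O)[#6] describes an sp2 carbon with one H, double-bonded to O and single-bonded to carbon (an aldehyde).
(A) has a methyl-ester group (-C(=O)OCH3) but the carbonyl carbon has H0, not H1.
(B) has a carboxylic acid group (-C(=O)OH) but the carbonyl carbon has H0 and is bonded to O, not H1.
(C) contains an aldehyde (-CHO), which satisfies every atom and bond constraint.
(D) has a carboxylic acid group (-C(=O)OH) but the carbonyl carbon has H0 and is bonded to O, not H1.
So the answer is (C).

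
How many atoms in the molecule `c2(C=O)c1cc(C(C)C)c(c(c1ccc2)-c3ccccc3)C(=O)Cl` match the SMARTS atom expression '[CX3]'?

The query [CX3] means: C with X3: aliphatic carbon with exactly 3 total connections.
Check the 24 heavy atoms by environment: 16× c (aromatic, X3) → no; 2× C (X3) → match; 2× O (X1) → no; 1× Cl (X1) → no; 3× C (X4) → no.
That gives 2 matching atoms.

2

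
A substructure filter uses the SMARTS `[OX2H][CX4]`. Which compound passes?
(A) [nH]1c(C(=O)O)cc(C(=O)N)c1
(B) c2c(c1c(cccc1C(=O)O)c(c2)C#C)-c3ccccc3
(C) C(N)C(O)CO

C

[OX2H][CX4] describes a hydroxyl oxygen bound to an sp3 (X4) carbon (an aliphatic alcohol).
(A) has a carboxylic acid group (-C(=O)OH) but the -OH is on a CX3 carbonyl carbon, not a CX4 carbon.
(B) has a carboxylic acid group (-C(=O)OH) but the -OH is on a CX3 carbonyl carbon, not a CX4 carbon.
(C) contains a hydroxyl group (-OH), which satisfies every atom and bond constraint.
So the answer is (C).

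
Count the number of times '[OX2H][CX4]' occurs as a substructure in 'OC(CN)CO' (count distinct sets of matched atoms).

2

[OX2H][CX4] is the SMARTS for an aliphatic alcohol: a hydroxyl oxygen bound to an sp3 (X4) carbon.
The molecule carries 2 separate instances of a hydroxyl group (-OH) meeting every constraint; each maps to a distinct set of atoms, giving 2 matches.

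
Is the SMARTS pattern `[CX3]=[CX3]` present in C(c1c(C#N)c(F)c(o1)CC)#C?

The pattern [CX3]=[CX3] describes a non-aromatic C=C double bond between two sp2 carbons — an alkene.
The closest candidate here is an ethynyl group (-C#CH), but the C-C bond is a triple bond, not a double bond. No other fragment satisfies the full query, so there is no match.

No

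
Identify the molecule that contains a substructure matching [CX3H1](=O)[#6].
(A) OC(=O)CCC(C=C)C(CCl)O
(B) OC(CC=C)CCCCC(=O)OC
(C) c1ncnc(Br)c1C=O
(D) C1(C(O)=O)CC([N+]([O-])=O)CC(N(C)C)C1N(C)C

C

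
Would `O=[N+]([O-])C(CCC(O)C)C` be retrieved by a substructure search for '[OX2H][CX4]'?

The pattern [OX2H][CX4] describes a hydroxyl oxygen bound to an sp3 (X4) carbon — an aliphatic alcohol.
The molecule carries a hydroxyl group (-OH), whose atoms satisfy every constraint of the query, so the pattern matches.

Yes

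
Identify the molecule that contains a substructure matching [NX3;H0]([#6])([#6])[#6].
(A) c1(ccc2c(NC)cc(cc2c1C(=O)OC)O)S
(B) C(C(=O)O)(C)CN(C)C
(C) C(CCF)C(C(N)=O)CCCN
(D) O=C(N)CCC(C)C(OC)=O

B

[NX3;H0]([#6])([#6])[#6] describes a trivalent nitrogen with no H, bonded to three carbons (a tertiary amine).
(A) has an N-methylamino group (-NHCH3) but the nitrogen still has one H (H1), not H0.
(B) contains a dimethylamino group (-N(CH3)2), which satisfies every atom and bond constraint.
(C) has a primary amino group (-NH2) but the nitrogen has H2, not H0 with three carbons.
(D) has a primary amide (-C(=O)NH2) but the amide nitrogen has H2 and only one carbon neighbour.
So the answer is (B).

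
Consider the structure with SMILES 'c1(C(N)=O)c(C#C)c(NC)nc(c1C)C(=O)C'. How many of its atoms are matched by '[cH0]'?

5

The query [cH0] means: aromatic carbon with no attached hydrogen (substituted or ring-fusion).
Check the 17 heavy atoms by environment: 1× n (aromatic, H0) → no; 5× c (aromatic, H0) → match; 3× C (H3) → no; 3× C (H0) → no; 1× C (H1) → no; 1× N (H1) → no; 2× O (H0) → no; 1× N (H2) → no.
That gives 5 matching atoms.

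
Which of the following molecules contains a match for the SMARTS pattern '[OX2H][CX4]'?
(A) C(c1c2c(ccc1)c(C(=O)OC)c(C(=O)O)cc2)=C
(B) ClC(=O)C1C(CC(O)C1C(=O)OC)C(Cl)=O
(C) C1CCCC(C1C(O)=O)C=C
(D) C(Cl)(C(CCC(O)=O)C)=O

[OX2H][CX4] describes a hydroxyl oxygen bound to an sp3 (X4) carbon (an aliphatic alcohol).
(A) has a carboxylic acid group (-C(=O)OH) but the -OH is on a CX3 carbonyl carbon, not a CX4 carbon.
(B) contains a hydroxyl group (-OH), which satisfies every atom and bond constraint.
(C) has a carboxylic acid group (-C(=O)OH) but the -OH is on a CX3 carbonyl carbon, not a CX4 carbon.
(D) has a carboxylic acid group (-C(=O)OH) but the -OH is on a CX3 carbonyl carbon, not a CX4 carbon.
So the answer is (B).

B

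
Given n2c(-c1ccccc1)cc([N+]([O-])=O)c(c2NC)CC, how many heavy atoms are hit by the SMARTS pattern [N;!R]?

2

Check the 19 heavy atoms by environment: 1× n (aromatic, in 6-ring) → no; 11× c (aromatic, in 6-ring) → no; 3× C (acyclic) → no; 1× N (charge +1, acyclic) → match; 1× O (charge -1, acyclic) → no; 1× O (acyclic) → no; 1× N (acyclic) → match.
Summing the matching environments: 1 + 1 = 2 matching atoms.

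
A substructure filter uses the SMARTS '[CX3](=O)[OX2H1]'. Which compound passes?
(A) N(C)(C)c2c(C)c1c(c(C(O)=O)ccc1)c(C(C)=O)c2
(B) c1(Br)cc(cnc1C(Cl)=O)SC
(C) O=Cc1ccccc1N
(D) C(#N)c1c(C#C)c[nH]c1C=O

[CX3](=O)[OX2H1] describes an sp2 carbon double-bonded to O and single-bonded to an -OH oxygen (a carboxylic acid).
(A) contains a carboxylic acid group (-C(=O)OH), which satisfies every atom and bond constraint.
(B) has an acyl chloride (-C(=O)Cl) but the carbonyl is bonded to Cl, not to an -OH oxygen.
(C) has an aldehyde (-CHO) but there is no singly-bonded oxygen on the carbonyl carbon.
(D) has an aldehyde (-CHO) but there is no singly-bonded oxygen on the carbonyl carbon.
So the answer is (A).

A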